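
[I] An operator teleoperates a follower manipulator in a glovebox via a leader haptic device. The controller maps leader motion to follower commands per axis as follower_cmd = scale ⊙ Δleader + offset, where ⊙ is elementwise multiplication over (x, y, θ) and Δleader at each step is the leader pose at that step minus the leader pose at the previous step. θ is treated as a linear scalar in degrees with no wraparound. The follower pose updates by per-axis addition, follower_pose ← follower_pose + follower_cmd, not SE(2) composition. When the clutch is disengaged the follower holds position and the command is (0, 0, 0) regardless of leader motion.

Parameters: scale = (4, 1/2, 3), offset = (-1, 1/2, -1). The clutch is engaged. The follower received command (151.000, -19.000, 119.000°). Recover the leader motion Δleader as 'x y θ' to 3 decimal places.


axis x: (151.000 − -1) / (4) = 38.000
axis y: (-19.000 − 1/2) / (1/2) = -39.000
axis θ: (119.000 − -1) / (3) = 40.000

38.000 -39.000 40.000


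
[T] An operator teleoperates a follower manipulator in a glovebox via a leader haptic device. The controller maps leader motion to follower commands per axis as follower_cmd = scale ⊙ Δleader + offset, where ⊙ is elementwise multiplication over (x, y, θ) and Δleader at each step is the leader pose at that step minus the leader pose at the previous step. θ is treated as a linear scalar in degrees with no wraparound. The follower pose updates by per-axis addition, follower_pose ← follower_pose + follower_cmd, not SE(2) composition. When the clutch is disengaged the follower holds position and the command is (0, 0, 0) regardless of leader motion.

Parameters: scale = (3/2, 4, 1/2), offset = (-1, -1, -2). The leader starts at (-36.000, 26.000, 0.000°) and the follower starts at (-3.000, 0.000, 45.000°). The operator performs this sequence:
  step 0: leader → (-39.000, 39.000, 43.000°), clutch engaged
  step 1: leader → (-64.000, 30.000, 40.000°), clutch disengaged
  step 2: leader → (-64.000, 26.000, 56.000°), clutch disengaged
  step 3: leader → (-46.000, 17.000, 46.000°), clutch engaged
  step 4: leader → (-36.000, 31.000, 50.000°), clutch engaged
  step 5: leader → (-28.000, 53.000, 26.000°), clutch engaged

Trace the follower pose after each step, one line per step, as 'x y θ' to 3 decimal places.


-8.500 51.000 64.500
-8.500 51.000 64.500
-8.500 51.000 64.500
17.500 14.000 57.500
31.500 69.000 57.500
42.500 156.000 43.500

step 0: Δleader=(-3.000, 13.000, 43.000°), engaged; cmd=(-5.500, 51.000, 19.500°) → follower=(-8.500, 51.000, 64.500°)
step 1: Δleader=(-25.000, -9.000, -3.000°), disengaged; cmd=(0,0,0) → follower holds at (-8.500, 51.000, 64.500°)
step 2: Δleader=(0.000, -4.000, 16.000°), disengaged; cmd=(0,0,0) → follower holds at (-8.500, 51.000, 64.500°)
step 3: Δleader=(18.000, -9.000, -10.000°), engaged; cmd=(26.000, -37.000, -7.000°) → follower=(17.500, 14.000, 57.500°)
step 4: Δleader=(10.000, 14.000, 4.000°), engaged; cmd=(14.000, 55.000, 0.000°) → follower=(31.500, 69.000, 57.500°)
step 5: Δleader=(8.000, 22.000, -24.000°), engaged; cmd=(11.000, 87.000, -14.000°) → follower=(42.500, 156.000, 43.500°)


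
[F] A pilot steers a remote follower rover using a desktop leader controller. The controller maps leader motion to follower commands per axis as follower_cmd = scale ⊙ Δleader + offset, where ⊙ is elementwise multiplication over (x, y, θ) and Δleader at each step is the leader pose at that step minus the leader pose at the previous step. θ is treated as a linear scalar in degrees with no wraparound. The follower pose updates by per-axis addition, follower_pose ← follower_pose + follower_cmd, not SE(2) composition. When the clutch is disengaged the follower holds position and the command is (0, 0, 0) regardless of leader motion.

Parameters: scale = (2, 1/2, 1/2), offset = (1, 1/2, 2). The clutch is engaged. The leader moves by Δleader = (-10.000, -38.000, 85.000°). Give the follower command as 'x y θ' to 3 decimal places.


-19.000 -18.500 44.500

axis x: 2·-10.000 + 1 = -19.000
axis y: 1/2·-38.000 + 1/2 = -18.500
axis θ: 1/2·85.000 + 2 = 44.500


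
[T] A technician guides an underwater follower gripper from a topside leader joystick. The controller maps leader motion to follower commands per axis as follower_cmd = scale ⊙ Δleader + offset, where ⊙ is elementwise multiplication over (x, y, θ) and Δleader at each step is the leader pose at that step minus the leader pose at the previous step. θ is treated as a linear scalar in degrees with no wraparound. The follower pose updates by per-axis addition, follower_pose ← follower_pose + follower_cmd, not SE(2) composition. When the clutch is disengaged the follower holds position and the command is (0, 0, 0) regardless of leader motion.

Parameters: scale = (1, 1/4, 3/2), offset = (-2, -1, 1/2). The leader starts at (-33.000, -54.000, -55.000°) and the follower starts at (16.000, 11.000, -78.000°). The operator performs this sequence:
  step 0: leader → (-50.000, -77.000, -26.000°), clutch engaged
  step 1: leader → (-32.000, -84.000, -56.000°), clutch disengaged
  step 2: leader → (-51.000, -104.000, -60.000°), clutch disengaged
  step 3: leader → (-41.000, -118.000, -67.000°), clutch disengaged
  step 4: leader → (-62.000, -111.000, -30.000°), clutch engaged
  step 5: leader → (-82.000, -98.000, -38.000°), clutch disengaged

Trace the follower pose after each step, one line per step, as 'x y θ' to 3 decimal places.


step 0: Δleader=(-17.000, -23.000, 29.000°), engaged; cmd=(-19.000, -6.750, 44.000°) → follower=(-3.000, 4.250, -34.000°)
step 1: Δleader=(18.000, -7.000, -30.000°), disengaged; cmd=(0,0,0) → follower holds at (-3.000, 4.250, -34.000°)
step 2: Δleader=(-19.000, -20.000, -4.000°), disengaged; cmd=(0,0,0) → follower holds at (-3.000, 4.250, -34.000°)
step 3: Δleader=(10.000, -14.000, -7.000°), disengaged; cmd=(0,0,0) → follower holds at (-3.000, 4.250, -34.000°)
step 4: Δleader=(-21.000, 7.000, 37.000°), engaged; cmd=(-23.000, 0.750, 56.000°) → follower=(-26.000, 5.000, 22.000°)
step 5: Δleader=(-20.000, 13.000, -8.000°), disengaged; cmd=(0,0,0) → follower holds at (-26.000, 5.000, 22.000°)

-3.000 4.250 -34.000
-3.000 4.250 -34.000
-3.000 4.250 -34.000
-3.000 4.250 -34.000
-26.000 5.000 22.000
-26.000 5.000 22.000


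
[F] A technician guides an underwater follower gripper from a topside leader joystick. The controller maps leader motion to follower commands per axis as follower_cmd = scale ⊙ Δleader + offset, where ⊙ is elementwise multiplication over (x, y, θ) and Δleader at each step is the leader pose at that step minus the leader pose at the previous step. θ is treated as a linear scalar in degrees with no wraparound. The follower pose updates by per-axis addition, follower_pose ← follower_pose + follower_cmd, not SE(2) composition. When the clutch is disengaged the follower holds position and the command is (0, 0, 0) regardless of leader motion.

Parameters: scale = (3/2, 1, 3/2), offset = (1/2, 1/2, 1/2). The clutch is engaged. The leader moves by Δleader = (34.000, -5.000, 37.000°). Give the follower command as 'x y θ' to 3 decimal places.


51.500 -4.500 56.000

axis x: 3/2·34.000 + 1/2 = 51.500
axis y: 1·-5.000 + 1/2 = -4.500
axis θ: 3/2·37.000 + 1/2 = 56.000


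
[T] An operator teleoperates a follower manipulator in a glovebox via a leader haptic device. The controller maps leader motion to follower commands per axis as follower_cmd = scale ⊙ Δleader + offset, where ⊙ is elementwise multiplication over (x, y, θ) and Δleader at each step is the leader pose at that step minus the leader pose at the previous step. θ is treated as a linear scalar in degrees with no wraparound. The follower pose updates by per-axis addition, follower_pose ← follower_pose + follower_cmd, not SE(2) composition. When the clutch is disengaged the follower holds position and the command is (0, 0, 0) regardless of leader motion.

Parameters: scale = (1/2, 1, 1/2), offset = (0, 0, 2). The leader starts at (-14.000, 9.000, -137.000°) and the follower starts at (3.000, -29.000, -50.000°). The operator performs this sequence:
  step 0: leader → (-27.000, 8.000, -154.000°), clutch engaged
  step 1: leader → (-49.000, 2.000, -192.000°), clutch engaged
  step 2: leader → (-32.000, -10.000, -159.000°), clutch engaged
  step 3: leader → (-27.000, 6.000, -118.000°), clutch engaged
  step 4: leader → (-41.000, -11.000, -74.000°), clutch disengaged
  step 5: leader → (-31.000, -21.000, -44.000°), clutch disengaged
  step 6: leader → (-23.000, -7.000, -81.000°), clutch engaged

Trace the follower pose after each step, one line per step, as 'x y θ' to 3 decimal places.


-3.500 -30.000 -56.500
-14.500 -36.000 -73.500
-6.000 -48.000 -55.000
-3.500 -32.000 -32.500
-3.500 -32.000 -32.500
-3.500 -32.000 -32.500
0.500 -18.000 -49.000

step 0: Δleader=(-13.000, -1.000, -17.000°), engaged; cmd=(-6.500, -1.000, -6.500°) → follower=(-3.500, -30.000, -56.500°)
step 1: Δleader=(-22.000, -6.000, -38.000°), engaged; cmd=(-11.000, -6.000, -17.000°) → follower=(-14.500, -36.000, -73.500°)
step 2: Δleader=(17.000, -12.000, 33.000°), engaged; cmd=(8.500, -12.000, 18.500°) → follower=(-6.000, -48.000, -55.000°)
step 3: Δleader=(5.000, 16.000, 41.000°), engaged; cmd=(2.500, 16.000, 22.500°) → follower=(-3.500, -32.000, -32.500°)
step 4: Δleader=(-14.000, -17.000, 44.000°), disengaged; cmd=(0,0,0) → follower holds at (-3.500, -32.000, -32.500°)
step 5: Δleader=(10.000, -10.000, 30.000°), disengaged; cmd=(0,0,0) → follower holds at (-3.500, -32.000, -32.500°)
step 6: Δleader=(8.000, 14.000, -37.000°), engaged; cmd=(4.000, 14.000, -16.500°) → follower=(0.500, -18.000, -49.000°)


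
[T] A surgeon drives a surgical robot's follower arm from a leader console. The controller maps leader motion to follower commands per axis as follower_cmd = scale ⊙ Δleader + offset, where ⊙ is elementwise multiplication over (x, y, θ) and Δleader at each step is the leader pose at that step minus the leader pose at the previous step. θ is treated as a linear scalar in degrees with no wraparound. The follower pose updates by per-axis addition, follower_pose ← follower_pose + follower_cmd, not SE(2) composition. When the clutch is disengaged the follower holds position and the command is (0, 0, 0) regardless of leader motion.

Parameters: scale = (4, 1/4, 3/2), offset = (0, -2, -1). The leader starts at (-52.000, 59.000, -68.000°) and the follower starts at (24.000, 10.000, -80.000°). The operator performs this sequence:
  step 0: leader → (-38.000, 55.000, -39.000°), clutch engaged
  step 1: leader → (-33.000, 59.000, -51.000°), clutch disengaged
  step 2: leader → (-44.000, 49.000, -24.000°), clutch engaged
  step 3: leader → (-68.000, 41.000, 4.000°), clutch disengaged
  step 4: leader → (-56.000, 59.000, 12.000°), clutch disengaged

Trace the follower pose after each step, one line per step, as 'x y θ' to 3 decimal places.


80.000 7.000 -37.500
80.000 7.000 -37.500
36.000 2.500 2.000
36.000 2.500 2.000
36.000 2.500 2.000

step 0: Δleader=(14.000, -4.000, 29.000°), engaged; cmd=(56.000, -3.000, 42.500°) → follower=(80.000, 7.000, -37.500°)
step 1: Δleader=(5.000, 4.000, -12.000°), disengaged; cmd=(0,0,0) → follower holds at (80.000, 7.000, -37.500°)
step 2: Δleader=(-11.000, -10.000, 27.000°), engaged; cmd=(-44.000, -4.500, 39.500°) → follower=(36.000, 2.500, 2.000°)
step 3: Δleader=(-24.000, -8.000, 28.000°), disengaged; cmd=(0,0,0) → follower holds at (36.000, 2.500, 2.000°)
step 4: Δleader=(12.000, 18.000, 8.000°), disengaged; cmd=(0,0,0) → follower holds at (36.000, 2.500, 2.000°)


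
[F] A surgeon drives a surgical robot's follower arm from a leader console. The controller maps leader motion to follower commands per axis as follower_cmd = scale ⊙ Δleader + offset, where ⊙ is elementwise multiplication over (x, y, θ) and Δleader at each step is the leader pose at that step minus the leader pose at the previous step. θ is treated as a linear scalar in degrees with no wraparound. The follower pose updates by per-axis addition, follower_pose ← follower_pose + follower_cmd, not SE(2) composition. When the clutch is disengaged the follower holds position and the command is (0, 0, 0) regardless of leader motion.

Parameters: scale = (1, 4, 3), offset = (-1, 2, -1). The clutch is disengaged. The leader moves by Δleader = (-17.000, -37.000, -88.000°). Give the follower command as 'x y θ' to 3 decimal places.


clutch disengaged → follower holds; cmd = (0, 0, 0)

0.000 0.000 0.000


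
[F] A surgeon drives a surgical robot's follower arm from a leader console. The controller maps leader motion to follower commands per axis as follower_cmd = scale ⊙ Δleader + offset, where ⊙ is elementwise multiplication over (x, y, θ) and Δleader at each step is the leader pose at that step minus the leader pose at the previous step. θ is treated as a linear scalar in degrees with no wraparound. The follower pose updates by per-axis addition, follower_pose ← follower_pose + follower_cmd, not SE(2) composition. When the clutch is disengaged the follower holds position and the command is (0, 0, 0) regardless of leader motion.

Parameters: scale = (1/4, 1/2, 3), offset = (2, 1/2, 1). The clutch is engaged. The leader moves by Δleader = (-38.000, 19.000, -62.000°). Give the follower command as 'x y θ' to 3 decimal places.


axis x: 1/4·-38.000 + 2 = -7.500
axis y: 1/2·19.000 + 1/2 = 10.000
axis θ: 3·-62.000 + 1 = -185.000

-7.500 10.000 -185.000


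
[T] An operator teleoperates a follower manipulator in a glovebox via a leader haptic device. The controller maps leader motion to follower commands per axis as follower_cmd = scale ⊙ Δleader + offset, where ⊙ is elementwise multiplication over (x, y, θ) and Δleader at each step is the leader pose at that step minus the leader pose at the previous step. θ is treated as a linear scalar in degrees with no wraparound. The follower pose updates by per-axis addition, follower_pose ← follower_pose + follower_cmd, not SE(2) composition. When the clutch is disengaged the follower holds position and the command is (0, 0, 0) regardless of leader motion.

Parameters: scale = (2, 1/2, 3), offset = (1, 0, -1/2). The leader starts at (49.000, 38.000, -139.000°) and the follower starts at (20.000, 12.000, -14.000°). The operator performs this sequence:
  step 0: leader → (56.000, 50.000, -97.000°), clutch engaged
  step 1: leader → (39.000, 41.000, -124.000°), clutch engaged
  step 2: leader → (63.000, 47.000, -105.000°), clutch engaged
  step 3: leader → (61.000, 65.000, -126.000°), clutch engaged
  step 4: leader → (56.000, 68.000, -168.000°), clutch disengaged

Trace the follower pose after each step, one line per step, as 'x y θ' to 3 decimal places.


step 0: Δleader=(7.000, 12.000, 42.000°), engaged; cmd=(15.000, 6.000, 125.500°) → follower=(35.000, 18.000, 111.500°)
step 1: Δleader=(-17.000, -9.000, -27.000°), engaged; cmd=(-33.000, -4.500, -81.500°) → follower=(2.000, 13.500, 30.000°)
step 2: Δleader=(24.000, 6.000, 19.000°), engaged; cmd=(49.000, 3.000, 56.500°) → follower=(51.000, 16.500, 86.500°)
step 3: Δleader=(-2.000, 18.000, -21.000°), engaged; cmd=(-3.000, 9.000, -63.500°) → follower=(48.000, 25.500, 23.000°)
step 4: Δleader=(-5.000, 3.000, -42.000°), disengaged; cmd=(0,0,0) → follower holds at (48.000, 25.500, 23.000°)

35.000 18.000 111.500
2.000 13.500 30.000
51.000 16.500 86.500
48.000 25.500 23.000
48.000 25.500 23.000


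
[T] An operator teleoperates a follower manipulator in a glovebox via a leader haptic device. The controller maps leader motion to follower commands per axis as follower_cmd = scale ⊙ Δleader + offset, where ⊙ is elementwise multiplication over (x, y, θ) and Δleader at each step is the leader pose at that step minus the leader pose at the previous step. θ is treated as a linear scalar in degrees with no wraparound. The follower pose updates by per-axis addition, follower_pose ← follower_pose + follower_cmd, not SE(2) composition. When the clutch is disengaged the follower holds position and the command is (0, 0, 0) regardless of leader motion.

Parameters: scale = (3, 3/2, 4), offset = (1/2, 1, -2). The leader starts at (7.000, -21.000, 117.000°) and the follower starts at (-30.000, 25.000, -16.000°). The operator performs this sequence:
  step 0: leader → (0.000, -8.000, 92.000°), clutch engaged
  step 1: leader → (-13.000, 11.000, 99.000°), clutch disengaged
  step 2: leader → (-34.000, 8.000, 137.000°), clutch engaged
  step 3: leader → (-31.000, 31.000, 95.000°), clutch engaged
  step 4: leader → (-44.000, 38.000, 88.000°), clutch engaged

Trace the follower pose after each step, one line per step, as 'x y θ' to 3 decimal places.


-50.500 45.500 -118.000
-50.500 45.500 -118.000
-113.000 42.000 32.000
-103.500 77.500 -138.000
-142.000 89.000 -168.000

step 0: Δleader=(-7.000, 13.000, -25.000°), engaged; cmd=(-20.500, 20.500, -102.000°) → follower=(-50.500, 45.500, -118.000°)
step 1: Δleader=(-13.000, 19.000, 7.000°), disengaged; cmd=(0,0,0) → follower holds at (-50.500, 45.500, -118.000°)
step 2: Δleader=(-21.000, -3.000, 38.000°), engaged; cmd=(-62.500, -3.500, 150.000°) → follower=(-113.000, 42.000, 32.000°)
step 3: Δleader=(3.000, 23.000, -42.000°), engaged; cmd=(9.500, 35.500, -170.000°) → follower=(-103.500, 77.500, -138.000°)
step 4: Δleader=(-13.000, 7.000, -7.000°), engaged; cmd=(-38.500, 11.500, -30.000°) → follower=(-142.000, 89.000, -168.000°)


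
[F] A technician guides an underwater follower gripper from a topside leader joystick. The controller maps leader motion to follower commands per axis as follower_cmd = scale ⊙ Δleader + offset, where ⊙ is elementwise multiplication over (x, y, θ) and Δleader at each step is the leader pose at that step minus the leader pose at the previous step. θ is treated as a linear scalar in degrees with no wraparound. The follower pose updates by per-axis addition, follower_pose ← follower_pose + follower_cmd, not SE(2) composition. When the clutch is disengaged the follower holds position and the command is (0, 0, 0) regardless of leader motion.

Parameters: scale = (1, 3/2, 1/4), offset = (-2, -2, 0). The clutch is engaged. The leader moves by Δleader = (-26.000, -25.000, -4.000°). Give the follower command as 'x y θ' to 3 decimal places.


-28.000 -39.500 -1.000

axis x: 1·-26.000 + -2 = -28.000
axis y: 3/2·-25.000 + -2 = -39.500
axis θ: 1/4·-4.000 + 0 = -1.000


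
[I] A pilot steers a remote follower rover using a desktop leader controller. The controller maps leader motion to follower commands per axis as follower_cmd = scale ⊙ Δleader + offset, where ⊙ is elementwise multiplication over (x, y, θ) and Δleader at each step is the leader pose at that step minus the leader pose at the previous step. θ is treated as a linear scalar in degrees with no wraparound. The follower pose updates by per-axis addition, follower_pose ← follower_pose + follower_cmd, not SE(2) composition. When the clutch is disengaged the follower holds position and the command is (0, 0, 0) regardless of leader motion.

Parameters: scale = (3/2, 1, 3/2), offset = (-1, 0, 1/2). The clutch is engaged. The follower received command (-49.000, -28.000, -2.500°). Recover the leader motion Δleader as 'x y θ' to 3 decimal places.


-32.000 -28.000 -2.000

axis x: (-49.000 − -1) / (3/2) = -32.000
axis y: (-28.000 − 0) / (1) = -28.000
axis θ: (-2.500 − 1/2) / (3/2) = -2.000


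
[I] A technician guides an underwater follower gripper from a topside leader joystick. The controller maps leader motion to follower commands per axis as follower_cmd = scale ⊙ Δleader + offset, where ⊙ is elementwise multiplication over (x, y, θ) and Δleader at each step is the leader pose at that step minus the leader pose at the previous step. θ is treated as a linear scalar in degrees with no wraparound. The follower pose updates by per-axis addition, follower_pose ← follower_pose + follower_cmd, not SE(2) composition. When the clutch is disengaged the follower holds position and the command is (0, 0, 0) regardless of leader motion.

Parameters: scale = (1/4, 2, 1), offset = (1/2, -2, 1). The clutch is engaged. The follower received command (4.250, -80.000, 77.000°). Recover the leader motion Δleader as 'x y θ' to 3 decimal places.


15.000 -39.000 76.000

axis x: (4.250 − 1/2) / (1/4) = 15.000
axis y: (-80.000 − -2) / (2) = -39.000
axis θ: (77.000 − 1) / (1) = 76.000


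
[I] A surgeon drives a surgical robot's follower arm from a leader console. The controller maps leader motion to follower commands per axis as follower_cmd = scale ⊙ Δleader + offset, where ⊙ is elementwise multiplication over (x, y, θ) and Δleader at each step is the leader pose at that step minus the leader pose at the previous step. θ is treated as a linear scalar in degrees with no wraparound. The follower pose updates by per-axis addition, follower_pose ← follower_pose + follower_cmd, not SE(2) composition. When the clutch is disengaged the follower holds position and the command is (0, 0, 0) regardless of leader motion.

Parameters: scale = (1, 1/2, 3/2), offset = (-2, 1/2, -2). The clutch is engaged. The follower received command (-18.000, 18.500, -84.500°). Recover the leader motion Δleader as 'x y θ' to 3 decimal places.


-16.000 36.000 -55.000

axis x: (-18.000 − -2) / (1) = -16.000
axis y: (18.500 − 1/2) / (1/2) = 36.000
axis θ: (-84.500 − -2) / (3/2) = -55.000


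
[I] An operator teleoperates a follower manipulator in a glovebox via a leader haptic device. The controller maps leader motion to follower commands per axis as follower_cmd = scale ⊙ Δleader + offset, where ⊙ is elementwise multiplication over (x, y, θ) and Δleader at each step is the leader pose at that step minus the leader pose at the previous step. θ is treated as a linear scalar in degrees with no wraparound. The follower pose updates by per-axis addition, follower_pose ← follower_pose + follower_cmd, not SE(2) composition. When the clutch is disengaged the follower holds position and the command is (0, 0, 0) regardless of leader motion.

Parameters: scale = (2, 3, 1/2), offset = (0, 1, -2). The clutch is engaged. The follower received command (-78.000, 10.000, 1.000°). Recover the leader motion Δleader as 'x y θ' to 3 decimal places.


-39.000 3.000 6.000

axis x: (-78.000 − 0) / (2) = -39.000
axis y: (10.000 − 1) / (3) = 3.000
axis θ: (1.000 − -2) / (1/2) = 6.000


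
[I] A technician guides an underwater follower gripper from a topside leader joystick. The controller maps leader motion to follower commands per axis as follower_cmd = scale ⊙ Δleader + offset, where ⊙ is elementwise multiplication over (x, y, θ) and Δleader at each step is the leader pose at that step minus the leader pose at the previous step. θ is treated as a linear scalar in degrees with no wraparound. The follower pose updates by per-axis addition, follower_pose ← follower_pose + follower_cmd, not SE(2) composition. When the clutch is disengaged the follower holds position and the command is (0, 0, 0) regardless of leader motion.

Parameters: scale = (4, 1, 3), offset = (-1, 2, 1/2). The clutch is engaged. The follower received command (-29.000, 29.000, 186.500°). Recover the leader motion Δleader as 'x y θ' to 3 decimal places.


axis x: (-29.000 − -1) / (4) = -7.000
axis y: (29.000 − 2) / (1) = 27.000
axis θ: (186.500 − 1/2) / (3) = 62.000

-7.000 27.000 62.000


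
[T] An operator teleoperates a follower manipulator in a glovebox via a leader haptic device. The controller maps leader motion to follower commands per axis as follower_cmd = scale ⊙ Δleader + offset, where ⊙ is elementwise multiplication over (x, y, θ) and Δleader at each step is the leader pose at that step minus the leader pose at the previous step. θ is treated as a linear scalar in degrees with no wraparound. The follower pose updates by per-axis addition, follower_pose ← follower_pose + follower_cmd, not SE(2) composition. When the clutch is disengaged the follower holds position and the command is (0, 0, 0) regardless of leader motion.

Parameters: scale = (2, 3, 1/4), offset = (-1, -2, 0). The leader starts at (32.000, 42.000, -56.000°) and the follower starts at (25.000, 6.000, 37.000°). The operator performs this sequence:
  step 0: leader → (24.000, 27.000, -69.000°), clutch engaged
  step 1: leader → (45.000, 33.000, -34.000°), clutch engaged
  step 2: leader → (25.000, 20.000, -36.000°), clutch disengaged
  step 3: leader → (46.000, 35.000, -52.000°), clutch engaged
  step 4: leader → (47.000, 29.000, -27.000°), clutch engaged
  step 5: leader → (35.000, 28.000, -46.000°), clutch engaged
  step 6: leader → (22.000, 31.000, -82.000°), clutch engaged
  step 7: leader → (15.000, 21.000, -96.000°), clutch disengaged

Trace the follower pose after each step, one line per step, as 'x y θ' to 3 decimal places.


step 0: Δleader=(-8.000, -15.000, -13.000°), engaged; cmd=(-17.000, -47.000, -3.250°) → follower=(8.000, -41.000, 33.750°)
step 1: Δleader=(21.000, 6.000, 35.000°), engaged; cmd=(41.000, 16.000, 8.750°) → follower=(49.000, -25.000, 42.500°)
step 2: Δleader=(-20.000, -13.000, -2.000°), disengaged; cmd=(0,0,0) → follower holds at (49.000, -25.000, 42.500°)
step 3: Δleader=(21.000, 15.000, -16.000°), engaged; cmd=(41.000, 43.000, -4.000°) → follower=(90.000, 18.000, 38.500°)
step 4: Δleader=(1.000, -6.000, 25.000°), engaged; cmd=(1.000, -20.000, 6.250°) → follower=(91.000, -2.000, 44.750°)
step 5: Δleader=(-12.000, -1.000, -19.000°), engaged; cmd=(-25.000, -5.000, -4.750°) → follower=(66.000, -7.000, 40.000°)
step 6: Δleader=(-13.000, 3.000, -36.000°), engaged; cmd=(-27.000, 7.000, -9.000°) → follower=(39.000, 0.000, 31.000°)
step 7: Δleader=(-7.000, -10.000, -14.000°), disengaged; cmd=(0,0,0) → follower holds at (39.000, 0.000, 31.000°)

8.000 -41.000 33.750
49.000 -25.000 42.500
49.000 -25.000 42.500
90.000 18.000 38.500
91.000 -2.000 44.750
66.000 -7.000 40.000
39.000 0.000 31.000
39.000 0.000 31.000


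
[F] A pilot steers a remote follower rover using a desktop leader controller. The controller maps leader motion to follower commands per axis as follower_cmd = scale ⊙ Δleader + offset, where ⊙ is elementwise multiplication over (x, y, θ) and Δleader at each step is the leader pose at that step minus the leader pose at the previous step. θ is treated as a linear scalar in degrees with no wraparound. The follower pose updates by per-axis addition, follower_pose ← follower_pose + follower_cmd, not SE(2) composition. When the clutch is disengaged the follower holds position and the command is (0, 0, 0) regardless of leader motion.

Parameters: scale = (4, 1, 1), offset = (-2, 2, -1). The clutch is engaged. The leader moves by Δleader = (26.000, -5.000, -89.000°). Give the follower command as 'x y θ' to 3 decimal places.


axis x: 4·26.000 + -2 = 102.000
axis y: 1·-5.000 + 2 = -3.000
axis θ: 1·-89.000 + -1 = -90.000

102.000 -3.000 -90.000


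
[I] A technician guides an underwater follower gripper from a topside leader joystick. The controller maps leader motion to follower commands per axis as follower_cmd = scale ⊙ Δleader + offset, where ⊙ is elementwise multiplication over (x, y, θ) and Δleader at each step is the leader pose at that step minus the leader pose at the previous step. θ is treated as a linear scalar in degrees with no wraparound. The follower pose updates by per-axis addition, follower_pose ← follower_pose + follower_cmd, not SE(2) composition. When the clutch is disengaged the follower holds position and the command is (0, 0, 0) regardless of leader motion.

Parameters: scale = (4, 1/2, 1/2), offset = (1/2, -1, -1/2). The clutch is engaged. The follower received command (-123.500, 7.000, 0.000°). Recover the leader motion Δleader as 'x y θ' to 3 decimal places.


-31.000 16.000 1.000

axis x: (-123.500 − 1/2) / (4) = -31.000
axis y: (7.000 − -1) / (1/2) = 16.000
axis θ: (0.000 − -1/2) / (1/2) = 1.000


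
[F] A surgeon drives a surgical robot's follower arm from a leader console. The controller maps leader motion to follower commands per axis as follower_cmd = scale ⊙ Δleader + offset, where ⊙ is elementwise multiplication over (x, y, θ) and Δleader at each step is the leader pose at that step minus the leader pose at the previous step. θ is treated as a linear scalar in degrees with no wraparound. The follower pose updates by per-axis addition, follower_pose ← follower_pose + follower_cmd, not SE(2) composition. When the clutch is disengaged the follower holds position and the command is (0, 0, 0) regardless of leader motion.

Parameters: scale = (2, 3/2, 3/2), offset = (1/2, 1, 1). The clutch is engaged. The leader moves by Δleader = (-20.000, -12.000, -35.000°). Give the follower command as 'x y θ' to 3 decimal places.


axis x: 2·-20.000 + 1/2 = -39.500
axis y: 3/2·-12.000 + 1 = -17.000
axis θ: 3/2·-35.000 + 1 = -51.500

-39.500 -17.000 -51.500


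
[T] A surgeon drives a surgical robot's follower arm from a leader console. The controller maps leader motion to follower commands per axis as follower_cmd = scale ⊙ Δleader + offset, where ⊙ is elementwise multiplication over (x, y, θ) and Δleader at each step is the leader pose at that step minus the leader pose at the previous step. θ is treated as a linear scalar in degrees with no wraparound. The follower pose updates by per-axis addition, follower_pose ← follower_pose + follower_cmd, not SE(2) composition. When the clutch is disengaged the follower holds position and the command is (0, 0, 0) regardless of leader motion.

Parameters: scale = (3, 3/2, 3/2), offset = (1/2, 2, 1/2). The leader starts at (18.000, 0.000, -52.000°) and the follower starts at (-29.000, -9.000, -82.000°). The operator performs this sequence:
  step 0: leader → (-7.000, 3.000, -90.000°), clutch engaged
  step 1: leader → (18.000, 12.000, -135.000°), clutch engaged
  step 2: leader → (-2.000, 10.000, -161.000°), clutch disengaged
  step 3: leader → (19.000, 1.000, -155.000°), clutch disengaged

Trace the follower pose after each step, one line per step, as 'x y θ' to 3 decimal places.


-103.500 -2.500 -138.500
-28.000 13.000 -205.500
-28.000 13.000 -205.500
-28.000 13.000 -205.500

step 0: Δleader=(-25.000, 3.000, -38.000°), engaged; cmd=(-74.500, 6.500, -56.500°) → follower=(-103.500, -2.500, -138.500°)
step 1: Δleader=(25.000, 9.000, -45.000°), engaged; cmd=(75.500, 15.500, -67.000°) → follower=(-28.000, 13.000, -205.500°)
step 2: Δleader=(-20.000, -2.000, -26.000°), disengaged; cmd=(0,0,0) → follower holds at (-28.000, 13.000, -205.500°)
step 3: Δleader=(21.000, -9.000, 6.000°), disengaged; cmd=(0,0,0) → follower holds at (-28.000, 13.000, -205.500°)


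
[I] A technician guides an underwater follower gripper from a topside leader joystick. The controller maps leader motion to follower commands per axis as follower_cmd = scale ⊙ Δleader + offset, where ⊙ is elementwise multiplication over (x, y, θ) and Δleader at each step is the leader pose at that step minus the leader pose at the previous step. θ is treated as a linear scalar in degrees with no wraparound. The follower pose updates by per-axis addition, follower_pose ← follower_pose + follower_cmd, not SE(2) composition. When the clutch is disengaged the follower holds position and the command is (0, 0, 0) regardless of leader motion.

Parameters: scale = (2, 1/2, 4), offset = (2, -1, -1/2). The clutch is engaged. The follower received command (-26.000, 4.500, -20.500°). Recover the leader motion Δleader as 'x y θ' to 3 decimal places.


axis x: (-26.000 − 2) / (2) = -14.000
axis y: (4.500 − -1) / (1/2) = 11.000
axis θ: (-20.500 − -1/2) / (4) = -5.000

-14.000 11.000 -5.000


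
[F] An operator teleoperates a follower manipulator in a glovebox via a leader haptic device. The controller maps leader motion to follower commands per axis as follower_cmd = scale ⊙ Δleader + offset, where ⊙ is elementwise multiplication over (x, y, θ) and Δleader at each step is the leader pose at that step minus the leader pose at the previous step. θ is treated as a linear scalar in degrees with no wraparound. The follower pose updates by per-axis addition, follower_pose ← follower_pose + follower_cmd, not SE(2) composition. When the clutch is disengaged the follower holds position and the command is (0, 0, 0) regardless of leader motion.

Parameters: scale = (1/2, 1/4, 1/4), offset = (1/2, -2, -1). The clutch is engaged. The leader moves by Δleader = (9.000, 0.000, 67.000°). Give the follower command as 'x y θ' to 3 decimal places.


5.000 -2.000 15.750

axis x: 1/2·9.000 + 1/2 = 5.000
axis y: 1/4·0.000 + -2 = -2.000
axis θ: 1/4·67.000 + -1 = 15.750


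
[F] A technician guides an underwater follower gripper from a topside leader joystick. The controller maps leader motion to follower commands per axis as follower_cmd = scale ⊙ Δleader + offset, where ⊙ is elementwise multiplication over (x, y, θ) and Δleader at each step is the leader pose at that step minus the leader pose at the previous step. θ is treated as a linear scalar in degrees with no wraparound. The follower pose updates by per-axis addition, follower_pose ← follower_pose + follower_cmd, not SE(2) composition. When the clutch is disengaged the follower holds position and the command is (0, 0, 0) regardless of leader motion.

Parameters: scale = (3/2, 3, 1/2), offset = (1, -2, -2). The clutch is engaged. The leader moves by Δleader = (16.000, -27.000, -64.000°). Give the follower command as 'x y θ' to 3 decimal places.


axis x: 3/2·16.000 + 1 = 25.000
axis y: 3·-27.000 + -2 = -83.000
axis θ: 1/2·-64.000 + -2 = -34.000

25.000 -83.000 -34.000


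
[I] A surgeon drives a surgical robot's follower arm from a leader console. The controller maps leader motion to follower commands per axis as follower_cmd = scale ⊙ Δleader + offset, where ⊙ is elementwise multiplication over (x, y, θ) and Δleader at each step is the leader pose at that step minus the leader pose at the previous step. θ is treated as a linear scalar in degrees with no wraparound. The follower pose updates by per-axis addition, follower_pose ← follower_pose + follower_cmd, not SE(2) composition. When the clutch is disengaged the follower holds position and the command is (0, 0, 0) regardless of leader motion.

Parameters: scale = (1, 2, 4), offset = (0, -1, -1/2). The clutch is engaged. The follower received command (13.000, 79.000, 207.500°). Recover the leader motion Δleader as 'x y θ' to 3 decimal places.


13.000 40.000 52.000

axis x: (13.000 − 0) / (1) = 13.000
axis y: (79.000 − -1) / (2) = 40.000
axis θ: (207.500 − -1/2) / (4) = 52.000


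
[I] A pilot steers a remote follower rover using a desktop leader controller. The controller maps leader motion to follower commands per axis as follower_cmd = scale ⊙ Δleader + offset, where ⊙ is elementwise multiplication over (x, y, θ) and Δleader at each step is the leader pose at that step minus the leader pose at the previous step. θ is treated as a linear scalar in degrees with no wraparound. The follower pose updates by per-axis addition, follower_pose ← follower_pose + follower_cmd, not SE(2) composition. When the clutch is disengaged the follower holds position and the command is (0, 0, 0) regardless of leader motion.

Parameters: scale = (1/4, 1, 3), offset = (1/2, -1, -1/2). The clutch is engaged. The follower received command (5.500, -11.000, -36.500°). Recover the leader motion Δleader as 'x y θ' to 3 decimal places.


axis x: (5.500 − 1/2) / (1/4) = 20.000
axis y: (-11.000 − -1) / (1) = -10.000
axis θ: (-36.500 − -1/2) / (3) = -12.000

20.000 -10.000 -12.000


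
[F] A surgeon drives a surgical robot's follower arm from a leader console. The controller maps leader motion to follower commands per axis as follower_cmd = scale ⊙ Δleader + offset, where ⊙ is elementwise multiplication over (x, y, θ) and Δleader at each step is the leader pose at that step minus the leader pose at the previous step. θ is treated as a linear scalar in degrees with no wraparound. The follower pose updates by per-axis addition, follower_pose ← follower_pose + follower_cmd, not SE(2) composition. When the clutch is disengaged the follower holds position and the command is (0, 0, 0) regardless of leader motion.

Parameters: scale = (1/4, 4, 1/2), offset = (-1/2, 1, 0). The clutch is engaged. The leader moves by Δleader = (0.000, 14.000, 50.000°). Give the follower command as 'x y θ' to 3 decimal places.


-0.500 57.000 25.000

axis x: 1/4·0.000 + -1/2 = -0.500
axis y: 4·14.000 + 1 = 57.000
axis θ: 1/2·50.000 + 0 = 25.000


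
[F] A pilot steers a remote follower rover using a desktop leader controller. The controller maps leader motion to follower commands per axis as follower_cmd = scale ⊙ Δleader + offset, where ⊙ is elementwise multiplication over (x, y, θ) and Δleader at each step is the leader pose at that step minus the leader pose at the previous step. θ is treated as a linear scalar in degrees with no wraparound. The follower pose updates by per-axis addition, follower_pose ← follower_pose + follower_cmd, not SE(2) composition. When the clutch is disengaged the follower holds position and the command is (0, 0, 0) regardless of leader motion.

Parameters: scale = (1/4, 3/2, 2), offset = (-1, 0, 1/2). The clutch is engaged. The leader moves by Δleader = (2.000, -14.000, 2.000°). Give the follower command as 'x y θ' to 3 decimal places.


-0.500 -21.000 4.500

axis x: 1/4·2.000 + -1 = -0.500
axis y: 3/2·-14.000 + 0 = -21.000
axis θ: 2·2.000 + 1/2 = 4.500


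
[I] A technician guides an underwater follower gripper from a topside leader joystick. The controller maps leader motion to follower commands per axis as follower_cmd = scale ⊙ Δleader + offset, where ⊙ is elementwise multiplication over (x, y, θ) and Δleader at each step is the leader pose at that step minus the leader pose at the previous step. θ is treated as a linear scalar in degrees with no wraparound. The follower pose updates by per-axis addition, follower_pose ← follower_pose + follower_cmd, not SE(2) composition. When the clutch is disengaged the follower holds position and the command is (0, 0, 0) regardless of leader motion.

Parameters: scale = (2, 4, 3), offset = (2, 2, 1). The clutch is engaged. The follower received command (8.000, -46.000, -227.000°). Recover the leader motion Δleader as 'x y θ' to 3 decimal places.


axis x: (8.000 − 2) / (2) = 3.000
axis y: (-46.000 − 2) / (4) = -12.000
axis θ: (-227.000 − 1) / (3) = -76.000

3.000 -12.000 -76.000


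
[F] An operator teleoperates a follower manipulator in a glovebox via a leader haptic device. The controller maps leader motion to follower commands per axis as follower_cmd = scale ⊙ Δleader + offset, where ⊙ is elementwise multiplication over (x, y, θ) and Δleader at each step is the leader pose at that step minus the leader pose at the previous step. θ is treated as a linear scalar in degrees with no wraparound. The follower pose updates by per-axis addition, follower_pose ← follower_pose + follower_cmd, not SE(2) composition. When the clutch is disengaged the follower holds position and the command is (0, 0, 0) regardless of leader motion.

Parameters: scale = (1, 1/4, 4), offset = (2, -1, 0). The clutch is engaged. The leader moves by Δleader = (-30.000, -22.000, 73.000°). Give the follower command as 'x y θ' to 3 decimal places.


axis x: 1·-30.000 + 2 = -28.000
axis y: 1/4·-22.000 + -1 = -6.500
axis θ: 4·73.000 + 0 = 292.000

-28.000 -6.500 292.000


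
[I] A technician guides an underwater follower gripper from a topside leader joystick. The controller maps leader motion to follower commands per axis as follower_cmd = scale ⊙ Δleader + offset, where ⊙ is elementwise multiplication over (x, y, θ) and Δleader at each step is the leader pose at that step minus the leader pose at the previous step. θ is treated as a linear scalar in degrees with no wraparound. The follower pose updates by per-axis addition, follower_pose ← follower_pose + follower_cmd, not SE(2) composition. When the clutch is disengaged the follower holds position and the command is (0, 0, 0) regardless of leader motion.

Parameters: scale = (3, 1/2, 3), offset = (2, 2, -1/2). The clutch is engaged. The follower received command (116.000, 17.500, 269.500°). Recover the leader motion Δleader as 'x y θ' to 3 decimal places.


axis x: (116.000 − 2) / (3) = 38.000
axis y: (17.500 − 2) / (1/2) = 31.000
axis θ: (269.500 − -1/2) / (3) = 90.000

38.000 31.000 90.000
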